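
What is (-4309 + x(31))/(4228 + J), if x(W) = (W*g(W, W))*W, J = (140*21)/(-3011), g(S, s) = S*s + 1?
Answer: 2770640903/12727568 ≈ 217.69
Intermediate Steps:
g(S, s) = 1 + S*s
J = -2940/3011 (J = 2940*(-1/3011) = -2940/3011 ≈ -0.97642)
x(W) = W²*(1 + W²) (x(W) = (W*(1 + W*W))*W = (W*(1 + W²))*W = W²*(1 + W²))
(-4309 + x(31))/(4228 + J) = (-4309 + (31² + 31⁴))/(4228 - 2940/3011) = (-4309 + (961 + 923521))/(12727568/3011) = (-4309 + 924482)*(3011/12727568) = 920173*(3011/12727568) = 2770640903/12727568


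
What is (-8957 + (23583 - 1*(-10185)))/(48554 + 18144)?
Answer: 24811/66698 ≈ 0.37199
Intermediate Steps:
(-8957 + (23583 - 1*(-10185)))/(48554 + 18144) = (-8957 + (23583 + 10185))/66698 = (-8957 + 33768)*(1/66698) = 24811*(1/66698) = 24811/66698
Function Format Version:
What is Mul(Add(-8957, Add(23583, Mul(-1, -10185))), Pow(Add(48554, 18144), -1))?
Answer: Rational(24811, 66698) ≈ 0.37199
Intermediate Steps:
Mul(Add(-8957, Add(23583, Mul(-1, -10185))), Pow(Add(48554, 18144), -1)) = Mul(Add(-8957, Add(23583, 10185)), Pow(66698, -1)) = Mul(Add(-8957, 33768), Rational(1, 66698)) = Mul(24811, Rational(1, 66698)) = Rational(24811, 66698)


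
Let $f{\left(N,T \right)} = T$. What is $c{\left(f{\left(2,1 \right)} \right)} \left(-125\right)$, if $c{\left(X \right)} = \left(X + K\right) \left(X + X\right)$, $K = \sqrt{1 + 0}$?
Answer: $-500$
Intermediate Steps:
$K = 1$ ($K = \sqrt{1} = 1$)
$c{\left(X \right)} = 2 X \left(1 + X\right)$ ($c{\left(X \right)} = \left(X + 1\right) \left(X + X\right) = \left(1 + X\right) 2 X = 2 X \left(1 + X\right)$)
$c{\left(f{\left(2,1 \right)} \right)} \left(-125\right) = 2 \cdot 1 \left(1 + 1\right) \left(-125\right) = 2 \cdot 1 \cdot 2 \left(-125\right) = 4 \left(-125\right) = -500$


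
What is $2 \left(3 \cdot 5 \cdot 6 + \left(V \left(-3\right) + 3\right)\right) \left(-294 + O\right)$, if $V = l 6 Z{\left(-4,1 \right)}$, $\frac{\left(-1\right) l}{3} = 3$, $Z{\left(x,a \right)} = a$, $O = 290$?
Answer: $-2040$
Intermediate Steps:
$l = -9$ ($l = \left(-3\right) 3 = -9$)
$V = -54$ ($V = \left(-9\right) 6 \cdot 1 = \left(-54\right) 1 = -54$)
$2 \left(3 \cdot 5 \cdot 6 + \left(V \left(-3\right) + 3\right)\right) \left(-294 + O\right) = 2 \left(3 \cdot 5 \cdot 6 + \left(\left(-54\right) \left(-3\right) + 3\right)\right) \left(-294 + 290\right) = 2 \left(15 \cdot 6 + \left(162 + 3\right)\right) \left(-4\right) = 2 \left(90 + 165\right) \left(-4\right) = 2 \cdot 255 \left(-4\right) = 510 \left(-4\right) = -2040$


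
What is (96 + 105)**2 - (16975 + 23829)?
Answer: -403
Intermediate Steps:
(96 + 105)**2 - (16975 + 23829) = 201**2 - 1*40804 = 40401 - 40804 = -403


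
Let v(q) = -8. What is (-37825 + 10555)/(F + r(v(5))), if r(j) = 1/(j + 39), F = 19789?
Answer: -84537/61346 ≈ -1.3780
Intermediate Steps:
r(j) = 1/(39 + j)
(-37825 + 10555)/(F + r(v(5))) = (-37825 + 10555)/(19789 + 1/(39 - 8)) = -27270/(19789 + 1/31) = -27270/613460/31 = -27270*31/613460 = -84537/61346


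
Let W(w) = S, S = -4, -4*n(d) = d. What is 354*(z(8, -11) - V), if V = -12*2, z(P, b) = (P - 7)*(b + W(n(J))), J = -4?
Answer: 3186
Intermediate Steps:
n(d) = -d/4
W(w) = -4
z(P, b) = (-7 + P)*(-4 + b) (z(P, b) = (P - 7)*(b - 4) = (-7 + P)*(-4 + b))
V = -24
354*(z(8, -11) - V) = 354*((28 - 7*(-11) - 4*8 + 8*(-11)) - 1*(-24)) = 354*((28 + 77 - 32 - 88) + 24) = 354*(-15 + 24) = 354*9 = 3186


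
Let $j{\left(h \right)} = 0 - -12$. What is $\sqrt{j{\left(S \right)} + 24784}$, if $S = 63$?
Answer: $2 \sqrt{6199} \approx 157.47$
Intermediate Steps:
$j{\left(h \right)} = 12$ ($j{\left(h \right)} = 0 + 12 = 12$)
$\sqrt{j{\left(S \right)} + 24784} = \sqrt{12 + 24784} = \sqrt{24796} = 2 \sqrt{6199}$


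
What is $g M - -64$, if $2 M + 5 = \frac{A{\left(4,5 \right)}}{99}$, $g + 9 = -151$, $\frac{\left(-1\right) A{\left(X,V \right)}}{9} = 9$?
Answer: $\frac{5824}{11} \approx 529.45$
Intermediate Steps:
$A{\left(X,V \right)} = -81$ ($A{\left(X,V \right)} = \left(-9\right) 9 = -81$)
$g = -160$ ($g = -9 - 151 = -160$)
$M = - \frac{32}{11}$ ($M = - \frac{5}{2} + \frac{\left(-81\right) \frac{1}{99}}{2} = - \frac{5}{2} + \frac{1}{2} \left(- \frac{9}{11}\right) = - \frac{5}{2} - \frac{9}{22} = - \frac{32}{11} \approx -2.9091$)
$g M - -64 = \left(-160\right) \left(- \frac{32}{11}\right) - -64 = \frac{5120}{11} + 64 = \frac{5824}{11}$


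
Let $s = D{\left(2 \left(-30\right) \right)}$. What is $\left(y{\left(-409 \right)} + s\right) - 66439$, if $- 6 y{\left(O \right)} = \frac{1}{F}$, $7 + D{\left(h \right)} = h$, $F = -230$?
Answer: $- \frac{91778279}{1380} \approx -66506.0$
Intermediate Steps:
$D{\left(h \right)} = -7 + h$
$y{\left(O \right)} = \frac{1}{1380}$ ($y{\left(O \right)} = - \frac{1}{6 \left(-230\right)} = \left(- \frac{1}{6}\right) \left(- \frac{1}{230}\right) = \frac{1}{1380}$)
$s = -67$ ($s = -7 + 2 \left(-30\right) = -7 - 60 = -67$)
$\left(y{\left(-409 \right)} + s\right) - 66439 = \left(\frac{1}{1380} - 67\right) - 66439 = - \frac{92459}{1380} - 66439 = - \frac{91778279}{1380}$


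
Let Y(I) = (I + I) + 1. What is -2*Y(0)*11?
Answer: -22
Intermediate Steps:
Y(I) = 1 + 2*I (Y(I) = 2*I + 1 = 1 + 2*I)
-2*Y(0)*11 = -2*(1 + 2*0)*11 = -2*(1 + 0)*11 = -2*1*11 = -2*11 = -22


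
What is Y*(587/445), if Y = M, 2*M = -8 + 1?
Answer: -4109/890 ≈ -4.6169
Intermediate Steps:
M = -7/2 (M = (-8 + 1)/2 = (½)*(-7) = -7/2 ≈ -3.5000)
Y = -7/2 ≈ -3.5000
Y*(587/445) = -4109/(2*445) = -7/2*587/445 = -4109/890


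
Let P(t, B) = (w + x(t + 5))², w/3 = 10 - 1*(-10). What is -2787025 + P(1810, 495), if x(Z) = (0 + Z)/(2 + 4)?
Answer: -10622475/4 ≈ -2.6556e+6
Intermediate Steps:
x(Z) = Z/6
w = 60 (w = 3*(10 - 1*(-10)) = 3*(10 + 10) = 3*20 = 60)
P(t, B) = (365/6 + t/6)² (P(t, B) = (60 + (t + 5)/6)² = (60 + (5 + t)/6)² = (60 + (⅚ + t/6))² = (365/6 + t/6)²)
-2787025 + P(1810, 495) = -2787025 + (365 + 1810)²/36 = -2787025 + (1/36)*2175² = -2787025 + (1/36)*4730625 = -2787025 + 525625/4 = -10622475/4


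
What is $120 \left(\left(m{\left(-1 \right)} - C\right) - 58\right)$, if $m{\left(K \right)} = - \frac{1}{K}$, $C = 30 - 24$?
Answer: $-7560$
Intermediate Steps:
$C = 6$
$120 \left(\left(m{\left(-1 \right)} - C\right) - 58\right) = 120 \left(\left(- \frac{1}{-1} - 6\right) - 58\right) = 120 \left(\left(\left(-1\right) \left(-1\right) - 6\right) - 58\right) = 120 \left(\left(1 - 6\right) - 58\right) = 120 \left(-5 - 58\right) = 120 \left(-63\right) = -7560$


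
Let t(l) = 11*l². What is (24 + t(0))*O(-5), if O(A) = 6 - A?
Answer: 264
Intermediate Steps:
(24 + t(0))*O(-5) = (24 + 11*0²)*(6 - 1*(-5)) = (24 + 11*0)*(6 + 5) = (24 + 0)*11 = 24*11 = 264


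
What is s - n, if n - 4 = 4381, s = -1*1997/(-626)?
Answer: -2743013/626 ≈ -4381.8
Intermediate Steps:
s = 1997/626 (s = -1997*(-1/626) = 1997/626 ≈ 3.1901)
n = 4385 (n = 4 + 4381 = 4385)
s - n = 1997/626 - 1*4385 = 1997/626 - 4385 = -2743013/626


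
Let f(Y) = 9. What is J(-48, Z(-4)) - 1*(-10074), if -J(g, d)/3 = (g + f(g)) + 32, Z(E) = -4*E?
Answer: 10095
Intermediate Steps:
J(g, d) = -123 - 3*g (J(g, d) = -3*((g + 9) + 32) = -3*((9 + g) + 32) = -3*(41 + g) = -123 - 3*g)
J(-48, Z(-4)) - 1*(-10074) = (-123 - 3*(-48)) - 1*(-10074) = (-123 + 144) + 10074 = 21 + 10074 = 10095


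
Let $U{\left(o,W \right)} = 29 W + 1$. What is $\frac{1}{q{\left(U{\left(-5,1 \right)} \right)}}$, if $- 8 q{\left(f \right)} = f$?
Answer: $- \frac{4}{15} \approx -0.26667$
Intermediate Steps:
$U{\left(o,W \right)} = 1 + 29 W$
$q{\left(f \right)} = - \frac{f}{8}$
$\frac{1}{q{\left(U{\left(-5,1 \right)} \right)}} = \frac{1}{\left(- \frac{1}{8}\right) \left(1 + 29 \cdot 1\right)} = \frac{1}{\left(- \frac{1}{8}\right) \left(1 + 29\right)} = \frac{1}{\left(- \frac{1}{8}\right) 30} = \frac{1}{- \frac{15}{4}} = - \frac{4}{15}$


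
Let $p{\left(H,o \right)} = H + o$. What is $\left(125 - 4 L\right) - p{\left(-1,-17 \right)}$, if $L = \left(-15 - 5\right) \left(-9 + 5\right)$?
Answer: $-177$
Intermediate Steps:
$L = 80$ ($L = \left(-20\right) \left(-4\right) = 80$)
$\left(125 - 4 L\right) - p{\left(-1,-17 \right)} = \left(125 - 320\right) - \left(-1 - 17\right) = \left(125 - 320\right) - -18 = -195 + 18 = -177$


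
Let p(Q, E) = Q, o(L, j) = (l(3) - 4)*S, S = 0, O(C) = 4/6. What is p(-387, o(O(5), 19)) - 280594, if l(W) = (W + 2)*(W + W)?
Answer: -280981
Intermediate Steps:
l(W) = 2*W*(2 + W) (l(W) = (2 + W)*(2*W) = 2*W*(2 + W))
O(C) = 2/3 (O(C) = 4*(1/6) = 2/3)
o(L, j) = 0 (o(L, j) = (2*3*(2 + 3) - 4)*0 = (2*3*5 - 4)*0 = (30 - 4)*0 = 26*0 = 0)
p(-387, o(O(5), 19)) - 280594 = -387 - 280594 = -280981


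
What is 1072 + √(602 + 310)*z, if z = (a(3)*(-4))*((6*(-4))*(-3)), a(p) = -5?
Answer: 1072 + 5760*√57 ≈ 44559.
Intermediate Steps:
z = 1440 (z = (-5*(-4))*((6*(-4))*(-3)) = 20*(-24*(-3)) = 20*72 = 1440)
1072 + √(602 + 310)*z = 1072 + √(602 + 310)*1440 = 1072 + √912*1440 = 1072 + (4*√57)*1440 = 1072 + 5760*√57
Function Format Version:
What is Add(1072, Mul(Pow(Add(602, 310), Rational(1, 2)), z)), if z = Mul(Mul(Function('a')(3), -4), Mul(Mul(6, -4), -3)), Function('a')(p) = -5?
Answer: Add(1072, Mul(5760, Pow(57, Rational(1, 2)))) ≈ 44559.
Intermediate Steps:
z = 1440 (z = Mul(Mul(-5, -4), Mul(Mul(6, -4), -3)) = Mul(20, Mul(-24, -3)) = Mul(20, 72) = 1440)
Add(1072, Mul(Pow(Add(602, 310), Rational(1, 2)), z)) = Add(1072, Mul(Pow(Add(602, 310), Rational(1, 2)), 1440)) = Add(1072, Mul(Pow(912, Rational(1, 2)), 1440)) = Add(1072, Mul(Mul(4, Pow(57, Rational(1, 2))), 1440)) = Add(1072, Mul(5760, Pow(57, Rational(1, 2))))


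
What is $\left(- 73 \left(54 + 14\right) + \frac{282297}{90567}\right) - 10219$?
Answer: $- \frac{458265488}{30189} \approx -15180.0$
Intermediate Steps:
$\left(- 73 \left(54 + 14\right) + \frac{282297}{90567}\right) - 10219 = \left(\left(-73\right) 68 + 282297 \cdot \frac{1}{90567}\right) - 10219 = \left(-4964 + \frac{94099}{30189}\right) - 10219 = - \frac{149764097}{30189} - 10219 = - \frac{458265488}{30189}$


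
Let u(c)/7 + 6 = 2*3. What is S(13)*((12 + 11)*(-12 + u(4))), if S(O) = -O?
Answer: 3588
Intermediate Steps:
u(c) = 0 (u(c) = -42 + 7*(2*3) = -42 + 7*6 = -42 + 42 = 0)
S(13)*((12 + 11)*(-12 + u(4))) = (-1*13)*((12 + 11)*(-12 + 0)) = -299*(-12) = -13*(-276) = 3588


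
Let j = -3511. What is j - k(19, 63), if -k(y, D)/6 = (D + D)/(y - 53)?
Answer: -60065/17 ≈ -3533.2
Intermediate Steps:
k(y, D) = -12*D/(-53 + y) (k(y, D) = -6*(D + D)/(y - 53) = -6*2*D/(-53 + y) = -12*D/(-53 + y))
j - k(19, 63) = -3511 - (-12)*63/(-53 + 19) = -3511 - (-12)*63/(-34) = -3511 - (-12)*63*(-1)/34 = -3511 - 1*378/17 = -3511 - 378/17 = -60065/17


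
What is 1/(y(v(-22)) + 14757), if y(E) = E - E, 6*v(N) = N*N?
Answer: 1/14757 ≈ 6.7764e-5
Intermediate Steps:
v(N) = N²/6 (v(N) = (N*N)/6 = N²/6)
y(E) = 0
1/(y(v(-22)) + 14757) = 1/(0 + 14757) = 1/14757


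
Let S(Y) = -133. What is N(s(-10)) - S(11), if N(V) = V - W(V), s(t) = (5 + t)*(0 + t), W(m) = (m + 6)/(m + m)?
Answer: 4561/25 ≈ 182.44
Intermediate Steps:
W(m) = (6 + m)/(2*m) (W(m) = (6 + m)/((2*m)) = (6 + m)*(1/(2*m)) = (6 + m)/(2*m))
s(t) = t*(5 + t) (s(t) = (5 + t)*t = t*(5 + t))
N(V) = V - (6 + V)/(2*V)
N(s(-10)) - S(11) = (-½ - 10*(5 - 10) - 3*(-1/(10*(5 - 10)))) - 1*(-133) = (-½ - 10*(-5) - 3/((-10*(-5)))) + 133 = (-½ + 50 - 3/50) + 133 = 1236/25 + 133 = 4561/25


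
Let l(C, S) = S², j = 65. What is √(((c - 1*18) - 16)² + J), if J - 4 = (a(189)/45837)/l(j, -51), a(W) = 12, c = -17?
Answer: √1581750358779921/779229 ≈ 51.039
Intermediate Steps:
J = 158962720/39740679 (J = 4 + (12/45837)/((-51)²) = 4 + (12*(1/45837))/2601 = 4 + (4/15279)*(1/2601) = 4 + 4/39740679 = 158962720/39740679 ≈ 4.0000)
√(((c - 1*18) - 16)² + J) = √(((-17 - 1*18) - 16)² + 158962720/39740679) = √(((-17 - 18) - 16)² + 158962720/39740679) = √((-35 - 16)² + 158962720/39740679) = √((-51)² + 158962720/39740679) = √(2601 + 158962720/39740679) = √(103524468799/39740679) = √1581750358779921/779229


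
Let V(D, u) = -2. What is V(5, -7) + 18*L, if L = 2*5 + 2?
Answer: 214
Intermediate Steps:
L = 12 (L = 10 + 2 = 12)
V(5, -7) + 18*L = -2 + 18*12 = -2 + 216 = 214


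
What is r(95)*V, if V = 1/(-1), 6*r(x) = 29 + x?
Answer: -62/3 ≈ -20.667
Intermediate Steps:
r(x) = 29/6 + x/6 (r(x) = (29 + x)/6 = 29/6 + x/6)
V = -1
r(95)*V = (29/6 + (⅙)*95)*(-1) = (29/6 + 95/6)*(-1) = (62/3)*(-1) = -62/3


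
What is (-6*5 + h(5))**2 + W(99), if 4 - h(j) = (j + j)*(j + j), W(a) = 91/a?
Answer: 1571815/99 ≈ 15877.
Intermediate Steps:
h(j) = 4 - 4*j**2 (h(j) = 4 - (j + j)*(j + j) = 4 - 2*j*2*j = 4 - 4*j**2)
(-6*5 + h(5))**2 + W(99) = (-6*5 + (4 - 4*5**2))**2 + 91/99 = (-30 + (4 - 4*25))**2 + 91*(1/99) = (-30 + (4 - 100))**2 + 91/99 = (-30 - 96)**2 + 91/99 = (-126)**2 + 91/99 = 15876 + 91/99 = 1571815/99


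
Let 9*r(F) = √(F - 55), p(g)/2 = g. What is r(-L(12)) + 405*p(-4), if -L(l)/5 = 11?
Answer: -3240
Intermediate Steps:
p(g) = 2*g
L(l) = -55 (L(l) = -5*11 = -55)
r(F) = √(-55 + F)/9 (r(F) = √(F - 55)/9 = √(-55 + F)/9)
r(-L(12)) + 405*p(-4) = √(-55 - 1*(-55))/9 + 405*(2*(-4)) = √(-55 + 55)/9 + 405*(-8) = √0/9 - 3240 = (⅑)*0 - 3240 = 0 - 3240 = -3240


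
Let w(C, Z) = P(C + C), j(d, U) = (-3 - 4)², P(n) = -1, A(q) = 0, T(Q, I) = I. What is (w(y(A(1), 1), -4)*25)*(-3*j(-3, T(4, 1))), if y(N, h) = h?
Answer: 3675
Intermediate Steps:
j(d, U) = 49 (j(d, U) = (-7)² = 49)
w(C, Z) = -1
(w(y(A(1), 1), -4)*25)*(-3*j(-3, T(4, 1))) = (-1*25)*(-3*49) = -25*(-147) = 3675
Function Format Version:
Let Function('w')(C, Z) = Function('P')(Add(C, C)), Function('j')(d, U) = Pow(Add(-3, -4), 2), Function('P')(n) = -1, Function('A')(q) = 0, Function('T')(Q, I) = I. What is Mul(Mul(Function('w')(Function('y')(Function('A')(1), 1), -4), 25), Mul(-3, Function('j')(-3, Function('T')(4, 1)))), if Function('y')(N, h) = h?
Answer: 3675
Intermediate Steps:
Function('j')(d, U) = 49 (Function('j')(d, U) = Pow(-7, 2) = 49)
Function('w')(C, Z) = -1
Mul(Mul(Function('w')(Function('y')(Function('A')(1), 1), -4), 25), Mul(-3, Function('j')(-3, Function('T')(4, 1)))) = Mul(Mul(-1, 25), Mul(-3, 49)) = Mul(-25, -147) = 3675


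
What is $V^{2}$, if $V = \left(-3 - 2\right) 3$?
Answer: $225$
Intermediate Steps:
$V = -15$ ($V = \left(-5\right) 3 = -15$)
$V^{2} = \left(-15\right)^{2} = 225$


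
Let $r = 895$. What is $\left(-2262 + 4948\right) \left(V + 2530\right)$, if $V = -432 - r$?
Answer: $3231258$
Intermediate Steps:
$V = -1327$ ($V = -432 - 895 = -1327$)
$\left(-2262 + 4948\right) \left(V + 2530\right) = \left(-2262 + 4948\right) \left(-1327 + 2530\right) = 2686 \cdot 1203 = 3231258$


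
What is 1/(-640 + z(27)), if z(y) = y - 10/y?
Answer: -27/16561 ≈ -0.0016303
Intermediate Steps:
z(y) = y - 10/y
1/(-640 + z(27)) = 1/(-640 + (27 - 10/27)) = 1/(-640 + 719/27) = 1/(-16561/27) = -27/16561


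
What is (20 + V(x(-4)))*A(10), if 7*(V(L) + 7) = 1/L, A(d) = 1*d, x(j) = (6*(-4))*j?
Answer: 43685/336 ≈ 130.01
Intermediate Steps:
x(j) = -24*j
A(d) = d
V(L) = -7 + 1/(7*L)
(20 + V(x(-4)))*A(10) = (20 + (-7 + 1/(7*((-24*(-4))))))*10 = (20 + (-7 + (1/7)/96))*10 = (20 + (-7 + (1/7)*(1/96)))*10 = (20 + (-7 + 1/672))*10 = (20 - 4703/672)*10 = (8737/672)*10 = 43685/336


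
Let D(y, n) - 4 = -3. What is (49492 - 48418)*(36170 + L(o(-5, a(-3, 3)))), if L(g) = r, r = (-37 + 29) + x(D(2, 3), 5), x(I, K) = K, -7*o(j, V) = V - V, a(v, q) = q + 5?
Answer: 38843358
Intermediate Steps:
a(v, q) = 5 + q
o(j, V) = 0 (o(j, V) = -(V - V)/7 = -⅐*0 = 0)
D(y, n) = 1 (D(y, n) = 4 - 3 = 1)
r = -3 (r = (-37 + 29) + 5 = -8 + 5 = -3)
L(g) = -3
(49492 - 48418)*(36170 + L(o(-5, a(-3, 3)))) = (49492 - 48418)*(36170 - 3) = 1074*36167 = 38843358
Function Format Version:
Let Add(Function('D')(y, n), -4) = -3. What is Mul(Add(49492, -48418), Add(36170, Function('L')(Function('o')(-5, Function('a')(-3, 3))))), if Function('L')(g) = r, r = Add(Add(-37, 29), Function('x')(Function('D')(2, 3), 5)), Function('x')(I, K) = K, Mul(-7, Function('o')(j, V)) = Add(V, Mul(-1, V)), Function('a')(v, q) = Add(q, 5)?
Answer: 38843358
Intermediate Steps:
Function('a')(v, q) = Add(5, q)
Function('o')(j, V) = 0 (Function('o')(j, V) = Mul(Rational(-1, 7), Add(V, Mul(-1, V))) = Mul(Rational(-1, 7), 0) = 0)
Function('D')(y, n) = 1 (Function('D')(y, n) = Add(4, -3) = 1)
r = -3 (r = Add(Add(-37, 29), 5) = Add(-8, 5) = -3)
Function('L')(g) = -3
Mul(Add(49492, -48418), Add(36170, Function('L')(Function('o')(-5, Function('a')(-3, 3))))) = Mul(Add(49492, -48418), Add(36170, -3)) = Mul(1074, 36167) = 38843358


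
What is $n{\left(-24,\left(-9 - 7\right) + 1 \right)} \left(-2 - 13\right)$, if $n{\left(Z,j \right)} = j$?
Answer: $225$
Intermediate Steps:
$n{\left(-24,\left(-9 - 7\right) + 1 \right)} \left(-2 - 13\right) = \left(\left(-9 - 7\right) + 1\right) \left(-2 - 13\right) = \left(-16 + 1\right) \left(-2 - 13\right) = \left(-15\right) \left(-15\right) = 225$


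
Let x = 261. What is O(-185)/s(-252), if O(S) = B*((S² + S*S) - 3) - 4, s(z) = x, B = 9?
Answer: 616019/261 ≈ 2360.2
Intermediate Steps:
s(z) = 261
O(S) = -31 + 18*S² (O(S) = 9*((S² + S*S) - 3) - 4 = 9*((S² + S²) - 3) - 4 = 9*(2*S² - 3) - 4 = 9*(-3 + 2*S²) - 4 = (-27 + 18*S²) - 4 = -31 + 18*S²)
O(-185)/s(-252) = (-31 + 18*(-185)²)/261 = (-31 + 18*34225)*(1/261) = (-31 + 616050)*(1/261) = 616019*(1/261) = 616019/261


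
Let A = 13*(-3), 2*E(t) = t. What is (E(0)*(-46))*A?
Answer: 0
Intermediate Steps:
E(t) = t/2
A = -39
(E(0)*(-46))*A = (((½)*0)*(-46))*(-39) = (0*(-46))*(-39) = 0*(-39) = 0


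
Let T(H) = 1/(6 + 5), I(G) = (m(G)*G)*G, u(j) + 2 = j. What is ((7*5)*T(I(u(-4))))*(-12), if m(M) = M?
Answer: -420/11 ≈ -38.182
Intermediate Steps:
u(j) = -2 + j
I(G) = G**3 (I(G) = (G*G)*G = G**2*G = G**3)
T(H) = 1/11
((7*5)*T(I(u(-4))))*(-12) = ((7*5)*(1/11))*(-12) = (35*(1/11))*(-12) = (35/11)*(-12) = -420/11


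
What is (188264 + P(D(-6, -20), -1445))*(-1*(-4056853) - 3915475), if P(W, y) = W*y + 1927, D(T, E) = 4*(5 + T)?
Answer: 27705988038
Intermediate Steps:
D(T, E) = 20 + 4*T
P(W, y) = 1927 + W*y
(188264 + P(D(-6, -20), -1445))*(-1*(-4056853) - 3915475) = (188264 + (1927 + (20 + 4*(-6))*(-1445)))*(-1*(-4056853) - 3915475) = (188264 + (1927 + (20 - 24)*(-1445)))*(4056853 - 3915475) = (188264 + (1927 - 4*(-1445)))*141378 = (188264 + (1927 + 5780))*141378 = (188264 + 7707)*141378 = 195971*141378 = 27705988038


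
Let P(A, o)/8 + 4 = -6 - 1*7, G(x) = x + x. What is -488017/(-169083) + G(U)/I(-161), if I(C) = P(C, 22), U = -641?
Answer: 141567359/11497644 ≈ 12.313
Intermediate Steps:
G(x) = 2*x
P(A, o) = -136 (P(A, o) = -32 + 8*(-6 - 1*7) = -32 + 8*(-6 - 7) = -32 + 8*(-13) = -32 - 104 = -136)
I(C) = -136
-488017/(-169083) + G(U)/I(-161) = -488017/(-169083) + (2*(-641))/(-136) = -488017*(-1/169083) - 1282*(-1/136) = 488017/169083 + 641/68 = 141567359/11497644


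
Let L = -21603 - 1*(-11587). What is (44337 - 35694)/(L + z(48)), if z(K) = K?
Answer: -8643/9968 ≈ -0.86707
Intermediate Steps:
L = -10016 (L = -21603 + 11587 = -10016)
(44337 - 35694)/(L + z(48)) = (44337 - 35694)/(-10016 + 48) = 8643/(-9968) = 8643*(-1/9968) = -8643/9968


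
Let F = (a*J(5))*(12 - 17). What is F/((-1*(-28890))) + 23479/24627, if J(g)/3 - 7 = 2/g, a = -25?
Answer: 16592183/15810534 ≈ 1.0494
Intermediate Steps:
J(g) = 21 + 6/g (J(g) = 21 + 3*(2/g) = 21 + 6/g)
F = 2775 (F = (-25*(21 + 6/5))*(12 - 17) = -25*(21 + 6*(1/5))*(-5) = -25*(21 + 6/5)*(-5) = -25*111/5*(-5) = -555*(-5) = 2775)
F/((-1*(-28890))) + 23479/24627 = 2775/((-1*(-28890))) + 23479/24627 = 2775/28890 + 23479*(1/24627) = 2775*(1/28890) + 23479/24627 = 185/1926 + 23479/24627 = 16592183/15810534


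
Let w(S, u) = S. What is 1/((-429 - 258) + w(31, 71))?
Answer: -1/656 ≈ -0.0015244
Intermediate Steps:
1/((-429 - 258) + w(31, 71)) = 1/((-429 - 258) + 31) = 1/(-687 + 31) = 1/(-656) = -1/656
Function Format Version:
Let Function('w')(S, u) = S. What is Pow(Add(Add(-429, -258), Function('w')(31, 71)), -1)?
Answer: Rational(-1, 656) ≈ -0.0015244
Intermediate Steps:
Pow(Add(Add(-429, -258), Function('w')(31, 71)), -1) = Pow(Add(Add(-429, -258), 31), -1) = Pow(Add(-687, 31), -1) = Pow(-656, -1) = Rational(-1, 656)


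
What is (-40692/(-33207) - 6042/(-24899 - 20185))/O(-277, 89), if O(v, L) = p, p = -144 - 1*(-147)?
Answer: 37688793/83172466 ≈ 0.45314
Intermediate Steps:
p = 3 (p = -144 + 147 = 3)
O(v, L) = 3
(-40692/(-33207) - 6042/(-24899 - 20185))/O(-277, 89) = (-40692/(-33207) - 6042/(-24899 - 20185))/3 = (-40692*(-1/33207) - 6042/(-45084))*(1/3) = (13564/11069 - 6042*(-1/45084))*(1/3) = (13564/11069 + 1007/7514)*(1/3) = (113066379/83172466)*(1/3) = 37688793/83172466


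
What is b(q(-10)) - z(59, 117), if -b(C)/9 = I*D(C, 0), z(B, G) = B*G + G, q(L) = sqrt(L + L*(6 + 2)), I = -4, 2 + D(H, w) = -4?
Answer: -7236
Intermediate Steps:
D(H, w) = -6 (D(H, w) = -2 - 4 = -6)
q(L) = 3*sqrt(L) (q(L) = sqrt(L + L*8) = sqrt(L + 8*L) = sqrt(9*L) = 3*sqrt(L))
z(B, G) = G + B*G
b(C) = -216 (b(C) = -(-36)*(-6) = -9*24 = -216)
b(q(-10)) - z(59, 117) = -216 - 117*(1 + 59) = -216 - 117*60 = -216 - 1*7020 = -216 - 7020 = -7236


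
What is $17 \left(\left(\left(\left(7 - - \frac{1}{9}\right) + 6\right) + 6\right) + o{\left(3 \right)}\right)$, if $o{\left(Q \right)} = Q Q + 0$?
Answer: $\frac{4301}{9} \approx 477.89$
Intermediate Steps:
$o{\left(Q \right)} = Q^{2}$ ($o{\left(Q \right)} = Q^{2} + 0 = Q^{2}$)
$17 \left(\left(\left(\left(7 - - \frac{1}{9}\right) + 6\right) + 6\right) + o{\left(3 \right)}\right) = 17 \left(\left(\left(\left(7 - - \frac{1}{9}\right) + 6\right) + 6\right) + 3^{2}\right) = 17 \left(\left(\left(\left(7 - \left(-1\right) \frac{1}{9}\right) + 6\right) + 6\right) + 9\right) = 17 \left(\left(\left(\left(7 - - \frac{1}{9}\right) + 6\right) + 6\right) + 9\right) = 17 \left(\left(\left(\left(7 + \frac{1}{9}\right) + 6\right) + 6\right) + 9\right) = 17 \left(\left(\left(\frac{64}{9} + 6\right) + 6\right) + 9\right) = 17 \left(\left(\frac{118}{9} + 6\right) + 9\right) = 17 \left(\frac{172}{9} + 9\right) = 17 \cdot \frac{253}{9} = \frac{4301}{9}$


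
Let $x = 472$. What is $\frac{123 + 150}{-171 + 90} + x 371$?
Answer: $\frac{4727933}{27} \approx 1.7511 \cdot 10^{5}$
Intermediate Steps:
$\frac{123 + 150}{-171 + 90} + x 371 = \frac{123 + 150}{-171 + 90} + 472 \cdot 371 = \frac{273}{-81} + 175112 = 273 \left(- \frac{1}{81}\right) + 175112 = - \frac{91}{27} + 175112 = \frac{4727933}{27}$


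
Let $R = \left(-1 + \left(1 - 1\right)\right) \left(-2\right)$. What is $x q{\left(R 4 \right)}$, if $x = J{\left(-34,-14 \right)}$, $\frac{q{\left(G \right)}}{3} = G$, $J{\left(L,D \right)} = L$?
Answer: $-816$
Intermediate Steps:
$R = 2$ ($R = \left(-1 + 0\right) \left(-2\right) = \left(-1\right) \left(-2\right) = 2$)
$q{\left(G \right)} = 3 G$
$x = -34$
$x q{\left(R 4 \right)} = - 34 \cdot 3 \cdot 2 \cdot 4 = - 34 \cdot 3 \cdot 8 = \left(-34\right) 24 = -816$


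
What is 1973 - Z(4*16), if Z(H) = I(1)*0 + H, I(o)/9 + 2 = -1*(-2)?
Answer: 1909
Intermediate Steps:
I(o) = 0 (I(o) = -18 + 9*(-1*(-2)) = -18 + 9*2 = -18 + 18 = 0)
Z(H) = H (Z(H) = 0*0 + H = 0 + H = H)
1973 - Z(4*16) = 1973 - 4*16 = 1973 - 1*64 = 1973 - 64 = 1909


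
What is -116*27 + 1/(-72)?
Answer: -225505/72 ≈ -3132.0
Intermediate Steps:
-116*27 + 1/(-72) = -3132 - 1/72 = -225505/72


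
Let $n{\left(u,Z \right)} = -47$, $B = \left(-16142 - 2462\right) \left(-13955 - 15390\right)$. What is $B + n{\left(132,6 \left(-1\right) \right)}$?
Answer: $545934333$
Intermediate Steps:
$B = 545934380$ ($B = \left(-18604\right) \left(-29345\right) = 545934380$)
$B + n{\left(132,6 \left(-1\right) \right)} = 545934380 - 47 = 545934333$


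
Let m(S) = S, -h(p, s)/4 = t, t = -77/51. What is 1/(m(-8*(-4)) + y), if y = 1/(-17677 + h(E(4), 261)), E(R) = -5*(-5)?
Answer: 901219/28838957 ≈ 0.031250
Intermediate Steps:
E(R) = 25
t = -77/51 (t = -77*1/51 = -77/51 ≈ -1.5098)
h(p, s) = 308/51 (h(p, s) = -4*(-77/51) = 308/51)
y = -51/901219 (y = 1/(-17677 + 308/51) = 1/(-901219/51) = -51/901219 ≈ -5.6590e-5)
1/(m(-8*(-4)) + y) = 1/(-8*(-4) - 51/901219) = 1/(32 - 51/901219) = 1/(28838957/901219) = 901219/28838957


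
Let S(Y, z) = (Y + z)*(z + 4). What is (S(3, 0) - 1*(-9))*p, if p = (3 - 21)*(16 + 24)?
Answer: -15120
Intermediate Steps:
S(Y, z) = (4 + z)*(Y + z) (S(Y, z) = (Y + z)*(4 + z) = (4 + z)*(Y + z))
p = -720 (p = -18*40 = -720)
(S(3, 0) - 1*(-9))*p = ((0² + 4*3 + 4*0 + 3*0) - 1*(-9))*(-720) = ((0 + 12 + 0 + 0) + 9)*(-720) = (12 + 9)*(-720) = 21*(-720) = -15120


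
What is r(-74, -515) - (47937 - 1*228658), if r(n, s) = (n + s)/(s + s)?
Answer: 186143219/1030 ≈ 1.8072e+5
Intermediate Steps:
r(n, s) = (n + s)/(2*s) (r(n, s) = (n + s)/((2*s)) = (n + s)*(1/(2*s)) = (n + s)/(2*s))
r(-74, -515) - (47937 - 1*228658) = (½)*(-74 - 515)/(-515) - (47937 - 1*228658) = (½)*(-1/515)*(-589) - (47937 - 228658) = 589/1030 - 1*(-180721) = 589/1030 + 180721 = 186143219/1030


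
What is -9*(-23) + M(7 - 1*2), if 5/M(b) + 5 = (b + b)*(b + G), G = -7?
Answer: 1034/5 ≈ 206.80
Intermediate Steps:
M(b) = 5/(-5 + 2*b*(-7 + b)) (M(b) = 5/(-5 + (b + b)*(b - 7)) = 5/(-5 + (2*b)*(-7 + b)) = 5/(-5 + 2*b*(-7 + b)))
-9*(-23) + M(7 - 1*2) = -9*(-23) + 5/(-5 - 14*(7 - 1*2) + 2*(7 - 1*2)²) = 207 + 5/(-5 - 14*(7 - 2) + 2*(7 - 2)²) = 207 + 5/(-5 - 14*5 + 2*5²) = 207 + 5/(-5 - 70 + 2*25) = 207 + 5/(-5 - 70 + 50) = 207 + 5/(-25) = 207 + 5*(-1/25) = 207 - ⅕ = 1034/5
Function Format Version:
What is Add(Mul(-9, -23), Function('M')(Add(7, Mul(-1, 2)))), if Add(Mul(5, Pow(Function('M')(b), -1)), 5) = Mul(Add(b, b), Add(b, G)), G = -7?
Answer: Rational(1034, 5) ≈ 206.80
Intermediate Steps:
Function('M')(b) = Mul(5, Pow(Add(-5, Mul(2, b, Add(-7, b))), -1)) (Function('M')(b) = Mul(5, Pow(Add(-5, Mul(Add(b, b), Add(b, -7))), -1)) = Mul(5, Pow(Add(-5, Mul(Mul(2, b), Add(-7, b))), -1)) = Mul(5, Pow(Add(-5, Mul(2, b, Add(-7, b))), -1)))
Add(Mul(-9, -23), Function('M')(Add(7, Mul(-1, 2)))) = Add(Mul(-9, -23), Mul(5, Pow(Add(-5, Mul(-14, Add(7, Mul(-1, 2))), Mul(2, Pow(Add(7, Mul(-1, 2)), 2))), -1))) = Add(207, Mul(5, Pow(Add(-5, Mul(-14, Add(7, -2)), Mul(2, Pow(Add(7, -2), 2))), -1))) = Add(207, Mul(5, Pow(Add(-5, Mul(-14, 5), Mul(2, Pow(5, 2))), -1))) = Add(207, Mul(5, Pow(Add(-5, -70, Mul(2, 25)), -1))) = Add(207, Mul(5, Pow(Add(-5, -70, 50), -1))) = Add(207, Mul(5, Pow(-25, -1))) = Add(207, Mul(5, Rational(-1, 25))) = Add(207, Rational(-1, 5)) = Rational(1034, 5)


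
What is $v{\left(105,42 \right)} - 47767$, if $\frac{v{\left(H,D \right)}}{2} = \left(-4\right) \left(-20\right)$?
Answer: $-47607$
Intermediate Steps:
$v{\left(H,D \right)} = 160$ ($v{\left(H,D \right)} = 2 \left(\left(-4\right) \left(-20\right)\right) = 2 \cdot 80 = 160$)
$v{\left(105,42 \right)} - 47767 = 160 - 47767 = -47607$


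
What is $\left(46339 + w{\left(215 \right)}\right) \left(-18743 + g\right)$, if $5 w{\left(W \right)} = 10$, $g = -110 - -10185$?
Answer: $-401683788$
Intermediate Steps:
$g = 10075$ ($g = -110 + 10185 = 10075$)
$w{\left(W \right)} = 2$ ($w{\left(W \right)} = \frac{1}{5} \cdot 10 = 2$)
$\left(46339 + w{\left(215 \right)}\right) \left(-18743 + g\right) = \left(46339 + 2\right) \left(-18743 + 10075\right) = 46341 \left(-8668\right) = -401683788$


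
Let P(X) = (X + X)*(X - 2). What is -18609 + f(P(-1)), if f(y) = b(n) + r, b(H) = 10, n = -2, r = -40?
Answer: -18639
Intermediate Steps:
P(X) = 2*X*(-2 + X) (P(X) = (2*X)*(-2 + X) = 2*X*(-2 + X))
f(y) = -30 (f(y) = 10 - 40 = -30)
-18609 + f(P(-1)) = -18609 - 30 = -18639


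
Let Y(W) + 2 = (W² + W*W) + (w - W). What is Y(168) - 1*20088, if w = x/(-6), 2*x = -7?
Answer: 434287/12 ≈ 36191.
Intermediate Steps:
x = -7/2 (x = (½)*(-7) = -7/2 ≈ -3.5000)
w = 7/12 (w = -7/2/(-6) = -7/2*(-⅙) = 7/12 ≈ 0.58333)
Y(W) = -17/12 - W + 2*W² (Y(W) = -2 + ((W² + W*W) + (7/12 - W)) = -2 + ((W² + W²) + (7/12 - W)) = -2 + (2*W² + (7/12 - W)) = -2 + (7/12 - W + 2*W²) = -17/12 - W + 2*W²)
Y(168) - 1*20088 = (-17/12 - 1*168 + 2*168²) - 1*20088 = (-17/12 - 168 + 2*28224) - 20088 = (-17/12 - 168 + 56448) - 20088 = 675343/12 - 20088 = 434287/12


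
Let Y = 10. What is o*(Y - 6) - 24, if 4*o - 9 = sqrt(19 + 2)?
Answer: -15 + sqrt(21) ≈ -10.417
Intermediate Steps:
o = 9/4 + sqrt(21)/4 (o = 9/4 + sqrt(19 + 2)/4 = 9/4 + sqrt(21)/4 ≈ 3.3956)
o*(Y - 6) - 24 = (9/4 + sqrt(21)/4)*(10 - 6) - 24 = (9/4 + sqrt(21)/4)*4 - 24 = (9 + sqrt(21)) - 24 = -15 + sqrt(21)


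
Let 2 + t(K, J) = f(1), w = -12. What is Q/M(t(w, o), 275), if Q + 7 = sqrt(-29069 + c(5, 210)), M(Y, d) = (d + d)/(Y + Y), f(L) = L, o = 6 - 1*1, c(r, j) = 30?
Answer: 7/275 - I*sqrt(29039)/275 ≈ 0.025455 - 0.61967*I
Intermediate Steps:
o = 5 (o = 6 - 1 = 5)
t(K, J) = -1 (t(K, J) = -2 + 1 = -1)
M(Y, d) = d/Y (M(Y, d) = (2*d)/((2*Y)) = (2*d)*(1/(2*Y)) = d/Y)
Q = -7 + I*sqrt(29039) (Q = -7 + sqrt(-29069 + 30) = -7 + sqrt(-29039) = -7 + I*sqrt(29039) ≈ -7.0 + 170.41*I)
Q/M(t(w, o), 275) = (-7 + I*sqrt(29039))/((275/(-1))) = (-7 + I*sqrt(29039))/((275*(-1))) = (-7 + I*sqrt(29039))/(-275) = (-7 + I*sqrt(29039))*(-1/275) = 7/275 - I*sqrt(29039)/275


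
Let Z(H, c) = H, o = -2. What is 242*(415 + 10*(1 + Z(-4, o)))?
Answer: 93170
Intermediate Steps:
242*(415 + 10*(1 + Z(-4, o))) = 242*(415 + 10*(1 - 4)) = 242*(415 + 10*(-3)) = 242*(415 - 30) = 242*385 = 93170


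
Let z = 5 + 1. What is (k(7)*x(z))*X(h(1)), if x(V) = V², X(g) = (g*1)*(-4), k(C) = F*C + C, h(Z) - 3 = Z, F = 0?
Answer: -4032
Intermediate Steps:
h(Z) = 3 + Z
k(C) = C (k(C) = 0*C + C = 0 + C = C)
z = 6
X(g) = -4*g (X(g) = g*(-4) = -4*g)
(k(7)*x(z))*X(h(1)) = (7*6²)*(-4*(3 + 1)) = (7*36)*(-4*4) = 252*(-16) = -4032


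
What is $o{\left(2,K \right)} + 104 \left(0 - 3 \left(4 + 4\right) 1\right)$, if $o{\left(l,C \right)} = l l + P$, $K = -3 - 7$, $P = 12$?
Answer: $-2480$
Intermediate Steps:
$K = -10$ ($K = -3 - 7 = -10$)
$o{\left(l,C \right)} = 12 + l^{2}$ ($o{\left(l,C \right)} = l l + 12 = l^{2} + 12 = 12 + l^{2}$)
$o{\left(2,K \right)} + 104 \left(0 - 3 \left(4 + 4\right) 1\right) = \left(12 + 2^{2}\right) + 104 \left(0 - 3 \left(4 + 4\right) 1\right) = \left(12 + 4\right) + 104 \left(0 - 3 \cdot 8 \cdot 1\right) = 16 + 104 \left(0 - 24\right) = 16 + 104 \left(-24\right) = 16 - 2496 = -2480$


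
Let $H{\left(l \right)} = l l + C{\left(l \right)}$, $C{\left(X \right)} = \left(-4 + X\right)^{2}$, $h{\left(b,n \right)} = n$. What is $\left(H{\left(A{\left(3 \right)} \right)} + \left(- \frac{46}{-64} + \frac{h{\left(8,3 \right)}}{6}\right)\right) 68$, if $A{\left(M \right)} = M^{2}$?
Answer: $\frac{58327}{8} \approx 7290.9$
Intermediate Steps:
$H{\left(l \right)} = l^{2} + \left(-4 + l\right)^{2}$ ($H{\left(l \right)} = l l + \left(-4 + l\right)^{2} = l^{2} + \left(-4 + l\right)^{2}$)
$\left(H{\left(A{\left(3 \right)} \right)} + \left(- \frac{46}{-64} + \frac{h{\left(8,3 \right)}}{6}\right)\right) 68 = \left(\left(\left(3^{2}\right)^{2} + \left(-4 + 3^{2}\right)^{2}\right) + \left(- \frac{46}{-64} + \frac{3}{6}\right)\right) 68 = \left(\left(9^{2} + \left(-4 + 9\right)^{2}\right) + \left(\left(-46\right) \left(- \frac{1}{64}\right) + 3 \cdot \frac{1}{6}\right)\right) 68 = \left(\left(81 + 5^{2}\right) + \left(\frac{23}{32} + \frac{1}{2}\right)\right) 68 = \left(\left(81 + 25\right) + \frac{39}{32}\right) 68 = \left(106 + \frac{39}{32}\right) 68 = \frac{3431}{32} \cdot 68 = \frac{58327}{8}$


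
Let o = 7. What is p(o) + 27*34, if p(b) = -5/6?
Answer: 5503/6 ≈ 917.17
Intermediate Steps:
p(b) = -⅚ (p(b) = -5*⅙ = -⅚)
p(o) + 27*34 = -⅚ + 27*34 = -⅚ + 918 = 5503/6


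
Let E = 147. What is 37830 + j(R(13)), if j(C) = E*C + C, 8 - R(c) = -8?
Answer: 40198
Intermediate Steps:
R(c) = 16 (R(c) = 8 - 1*(-8) = 8 + 8 = 16)
j(C) = 148*C (j(C) = 147*C + C = 148*C)
37830 + j(R(13)) = 37830 + 148*16 = 37830 + 2368 = 40198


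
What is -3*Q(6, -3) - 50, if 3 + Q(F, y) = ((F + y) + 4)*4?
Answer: -125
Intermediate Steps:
Q(F, y) = 13 + 4*F + 4*y (Q(F, y) = -3 + ((F + y) + 4)*4 = -3 + (4 + F + y)*4 = -3 + (16 + 4*F + 4*y) = 13 + 4*F + 4*y)
-3*Q(6, -3) - 50 = -3*(13 + 4*6 + 4*(-3)) - 50 = -3*(13 + 24 - 12) - 50 = -3*25 - 50 = -75 - 50 = -125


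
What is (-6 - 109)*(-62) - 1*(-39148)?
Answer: 46278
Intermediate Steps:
(-6 - 109)*(-62) - 1*(-39148) = -115*(-62) + 39148 = 7130 + 39148 = 46278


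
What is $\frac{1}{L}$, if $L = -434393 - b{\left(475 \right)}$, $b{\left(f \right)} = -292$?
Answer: $- \frac{1}{434101} \approx -2.3036 \cdot 10^{-6}$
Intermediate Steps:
$L = -434101$ ($L = -434393 - -292 = -434393 + 292 = -434101$)
$\frac{1}{L} = \frac{1}{-434101} = - \frac{1}{434101}$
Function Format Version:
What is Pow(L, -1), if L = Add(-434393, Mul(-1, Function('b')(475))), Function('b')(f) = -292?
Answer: Rational(-1, 434101) ≈ -2.3036e-6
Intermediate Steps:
L = -434101 (L = Add(-434393, Mul(-1, -292)) = Add(-434393, 292) = -434101)
Pow(L, -1) = Pow(-434101, -1) = Rational(-1, 434101)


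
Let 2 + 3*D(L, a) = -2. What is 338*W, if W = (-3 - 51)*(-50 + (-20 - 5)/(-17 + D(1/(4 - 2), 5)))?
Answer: 9764820/11 ≈ 8.8771e+5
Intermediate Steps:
D(L, a) = -4/3 (D(L, a) = -2/3 + (1/3)*(-2) = -2/3 - 2/3 = -4/3)
W = 28890/11 (W = (-3 - 51)*(-50 + (-20 - 5)/(-17 - 4/3)) = -54*(-50 - 25/(-55/3)) = -54*(-50 - 25*(-3/55)) = -54*(-50 + 15/11) = -54*(-535/11) = 28890/11 ≈ 2626.4)
338*W = 338*(28890/11) = 9764820/11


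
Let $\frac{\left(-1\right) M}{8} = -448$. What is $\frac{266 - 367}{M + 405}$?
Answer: $- \frac{101}{3989} \approx -0.02532$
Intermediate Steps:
$M = 3584$ ($M = \left(-8\right) \left(-448\right) = 3584$)
$\frac{266 - 367}{M + 405} = \frac{266 - 367}{3584 + 405} = - \frac{101}{3989}$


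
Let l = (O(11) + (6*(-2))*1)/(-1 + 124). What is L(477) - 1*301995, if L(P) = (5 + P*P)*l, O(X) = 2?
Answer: -39420725/123 ≈ -3.2049e+5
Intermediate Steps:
l = -10/123 (l = (2 + (6*(-2))*1)/(-1 + 124) = (2 - 12*1)/123 = (2 - 12)*(1/123) = -10*1/123 = -10/123 ≈ -0.081301)
L(P) = -50/123 - 10*P²/123 (L(P) = (5 + P*P)*(-10/123) = (5 + P²)*(-10/123) = -50/123 - 10*P²/123)
L(477) - 1*301995 = (-50/123 - 10/123*477²) - 1*301995 = (-50/123 - 10/123*227529) - 301995 = (-50/123 - 758430/41) - 301995 = -2275340/123 - 301995 = -39420725/123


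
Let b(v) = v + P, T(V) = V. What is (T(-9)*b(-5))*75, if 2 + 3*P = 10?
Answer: 1575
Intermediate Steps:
P = 8/3 (P = -2/3 + (1/3)*10 = -2/3 + 10/3 = 8/3 ≈ 2.6667)
b(v) = 8/3 + v (b(v) = v + 8/3 = 8/3 + v)
(T(-9)*b(-5))*75 = -9*(8/3 - 5)*75 = -9*(-7/3)*75 = 21*75 = 1575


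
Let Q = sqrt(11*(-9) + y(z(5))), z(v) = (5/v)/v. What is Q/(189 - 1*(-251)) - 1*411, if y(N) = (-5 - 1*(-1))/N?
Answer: -411 + I*sqrt(119)/440 ≈ -411.0 + 0.024793*I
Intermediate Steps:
z(v) = 5/v**2
y(N) = -4/N (y(N) = (-5 + 1)/N = -4/N)
Q = I*sqrt(119) (Q = sqrt(11*(-9) - 4/(5/5**2)) = sqrt(-99 - 4/(5*(1/25))) = sqrt(-99 - 4/1/5) = sqrt(-99 - 4*5) = sqrt(-99 - 20) = sqrt(-119) = I*sqrt(119) ≈ 10.909*I)
Q/(189 - 1*(-251)) - 1*411 = (I*sqrt(119))/(189 - 1*(-251)) - 1*411 = (I*sqrt(119))/(189 + 251) - 411 = (I*sqrt(119))/440 - 411 = (I*sqrt(119))*(1/440) - 411 = I*sqrt(119)/440 - 411 = -411 + I*sqrt(119)/440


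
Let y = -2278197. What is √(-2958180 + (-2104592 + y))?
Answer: I*√7340969 ≈ 2709.4*I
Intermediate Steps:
√(-2958180 + (-2104592 + y)) = √(-2958180 + (-2104592 - 2278197)) = √(-2958180 - 4382789) = √(-7340969) = I*√7340969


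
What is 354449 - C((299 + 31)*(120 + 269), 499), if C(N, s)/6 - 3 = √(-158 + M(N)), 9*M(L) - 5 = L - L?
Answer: 354431 - 2*I*√1417 ≈ 3.5443e+5 - 75.286*I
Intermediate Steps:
M(L) = 5/9 (M(L) = 5/9 + (L - L)/9 = 5/9 + (⅑)*0 = 5/9 + 0 = 5/9)
C(N, s) = 18 + 2*I*√1417 (C(N, s) = 18 + 6*√(-158 + 5/9) = 18 + 6*√(-1417/9) = 18 + 6*(I*√1417/3) = 18 + 2*I*√1417)
354449 - C((299 + 31)*(120 + 269), 499) = 354449 - (18 + 2*I*√1417) = 354449 + (-18 - 2*I*√1417) = 354431 - 2*I*√1417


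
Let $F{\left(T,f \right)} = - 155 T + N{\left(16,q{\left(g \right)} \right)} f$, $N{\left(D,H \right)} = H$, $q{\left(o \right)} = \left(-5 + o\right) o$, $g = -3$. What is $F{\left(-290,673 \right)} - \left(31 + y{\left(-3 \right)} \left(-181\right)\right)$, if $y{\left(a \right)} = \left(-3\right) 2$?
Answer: $59985$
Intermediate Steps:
$q{\left(o \right)} = o \left(-5 + o\right)$
$y{\left(a \right)} = -6$
$F{\left(T,f \right)} = - 155 T + 24 f$ ($F{\left(T,f \right)} = - 155 T + - 3 \left(-5 - 3\right) f = - 155 T + \left(-3\right) \left(-8\right) f = - 155 T + 24 f$)
$F{\left(-290,673 \right)} - \left(31 + y{\left(-3 \right)} \left(-181\right)\right) = \left(\left(-155\right) \left(-290\right) + 24 \cdot 673\right) - \left(31 - -1086\right) = \left(44950 + 16152\right) - \left(31 + 1086\right) = 61102 - 1117 = 59985$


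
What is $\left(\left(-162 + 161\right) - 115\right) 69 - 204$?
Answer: $-8208$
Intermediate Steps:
$\left(\left(-162 + 161\right) - 115\right) 69 - 204 = \left(-1 - 115\right) 69 - 204 = \left(-116\right) 69 - 204 = -8004 - 204 = -8208$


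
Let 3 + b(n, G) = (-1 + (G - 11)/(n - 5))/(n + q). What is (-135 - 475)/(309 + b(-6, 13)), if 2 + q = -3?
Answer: -73810/37039 ≈ -1.9928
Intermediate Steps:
q = -5 (q = -2 - 3 = -5)
b(n, G) = -3 + (-1 + (-11 + G)/(-5 + n))/(-5 + n) (b(n, G) = -3 + (-1 + (G - 11)/(n - 5))/(n - 5) = -3 + (-1 + (-11 + G)/(-5 + n))/(-5 + n))
(-135 - 475)/(309 + b(-6, 13)) = (-135 - 475)/(309 + (-81 + 13 - 3*(-6)² + 29*(-6))/(25 + (-6)² - 10*(-6))) = -610/(309 + (-81 + 13 - 3*36 - 174)/(25 + 36 + 60)) = -610/(309 + (-81 + 13 - 108 - 174)/121) = -610/(309 + (1/121)*(-350)) = -610/(309 - 350/121) = -610/37039/121 = -610*121/37039 = -73810/37039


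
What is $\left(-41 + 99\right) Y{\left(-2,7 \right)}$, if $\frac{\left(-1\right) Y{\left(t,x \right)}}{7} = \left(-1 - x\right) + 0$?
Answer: $3248$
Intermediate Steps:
$Y{\left(t,x \right)} = 7 + 7 x$ ($Y{\left(t,x \right)} = - 7 \left(\left(-1 - x\right) + 0\right) = - 7 \left(-1 - x\right) = 7 + 7 x$)
$\left(-41 + 99\right) Y{\left(-2,7 \right)} = \left(-41 + 99\right) \left(7 + 7 \cdot 7\right) = 58 \left(7 + 49\right) = 58 \cdot 56 = 3248$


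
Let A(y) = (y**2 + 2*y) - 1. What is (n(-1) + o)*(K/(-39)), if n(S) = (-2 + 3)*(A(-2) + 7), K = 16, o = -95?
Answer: 1424/39 ≈ 36.513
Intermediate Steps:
A(y) = -1 + y**2 + 2*y
n(S) = 6 (n(S) = (-2 + 3)*((-1 + (-2)**2 + 2*(-2)) + 7) = 1*((-1 + 4 - 4) + 7) = 1*(-1 + 7) = 1*6 = 6)
(n(-1) + o)*(K/(-39)) = (6 - 95)*(16/(-39)) = -1424*(-1)/39 = -89*(-16/39) = 1424/39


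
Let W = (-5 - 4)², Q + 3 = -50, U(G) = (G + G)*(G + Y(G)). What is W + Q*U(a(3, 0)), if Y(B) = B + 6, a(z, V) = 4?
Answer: -5855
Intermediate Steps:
Y(B) = 6 + B
U(G) = 2*G*(6 + 2*G) (U(G) = (G + G)*(G + (6 + G)) = (2*G)*(6 + 2*G) = 2*G*(6 + 2*G))
Q = -53 (Q = -3 - 50 = -53)
W = 81 (W = (-9)² = 81)
W + Q*U(a(3, 0)) = 81 - 212*4*(3 + 4) = 81 - 212*4*7 = 81 - 53*112 = 81 - 5936 = -5855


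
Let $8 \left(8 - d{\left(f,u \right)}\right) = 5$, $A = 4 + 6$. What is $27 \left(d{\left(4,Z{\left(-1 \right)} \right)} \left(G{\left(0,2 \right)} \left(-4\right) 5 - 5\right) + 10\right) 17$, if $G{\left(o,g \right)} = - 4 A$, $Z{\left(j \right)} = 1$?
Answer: $\frac{21566115}{8} \approx 2.6958 \cdot 10^{6}$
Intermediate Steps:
$A = 10$
$d{\left(f,u \right)} = \frac{59}{8}$ ($d{\left(f,u \right)} = 8 - \frac{5}{8} = \frac{59}{8}$)
$G{\left(o,g \right)} = -40$ ($G{\left(o,g \right)} = \left(-4\right) 10 = -40$)
$27 \left(d{\left(4,Z{\left(-1 \right)} \right)} \left(G{\left(0,2 \right)} \left(-4\right) 5 - 5\right) + 10\right) 17 = 27 \left(\frac{59 \left(\left(-40\right) \left(-4\right) 5 - 5\right)}{8} + 10\right) 17 = 27 \left(\frac{59 \left(160 \cdot 5 - 5\right)}{8} + 10\right) 17 = 27 \left(\frac{59 \left(800 - 5\right)}{8} + 10\right) 17 = 27 \left(\frac{59}{8} \cdot 795 + 10\right) 17 = 27 \left(\frac{46905}{8} + 10\right) 17 = 27 \cdot \frac{46985}{8} \cdot 17 = 27 \cdot \frac{798745}{8} = \frac{21566115}{8}$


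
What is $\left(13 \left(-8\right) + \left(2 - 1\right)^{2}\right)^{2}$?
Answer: $10609$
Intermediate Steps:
$\left(13 \left(-8\right) + \left(2 - 1\right)^{2}\right)^{2} = \left(-104 + 1^{2}\right)^{2} = \left(-104 + 1\right)^{2} = \left(-103\right)^{2} = 10609$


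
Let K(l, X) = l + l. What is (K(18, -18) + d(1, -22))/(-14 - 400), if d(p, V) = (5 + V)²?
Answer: -325/414 ≈ -0.78502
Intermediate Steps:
K(l, X) = 2*l
(K(18, -18) + d(1, -22))/(-14 - 400) = (2*18 + (5 - 22)²)/(-14 - 400) = (36 + (-17)²)/(-414) = (36 + 289)*(-1/414) = 325*(-1/414) = -325/414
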